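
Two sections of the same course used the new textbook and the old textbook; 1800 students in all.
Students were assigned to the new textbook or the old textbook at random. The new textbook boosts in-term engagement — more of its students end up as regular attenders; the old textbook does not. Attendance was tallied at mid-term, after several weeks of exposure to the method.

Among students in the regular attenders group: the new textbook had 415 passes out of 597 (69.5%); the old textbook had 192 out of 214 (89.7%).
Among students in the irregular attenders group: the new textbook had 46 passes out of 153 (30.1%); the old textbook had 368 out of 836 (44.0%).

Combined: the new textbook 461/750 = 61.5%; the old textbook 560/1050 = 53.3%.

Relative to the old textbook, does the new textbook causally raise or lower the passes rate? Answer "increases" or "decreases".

increases

Mid-term attendance is downstream of the teaching method. One should not condition on a consequence of treatment, so the overall rates are the right comparison.
Pooled: the new textbook 61.5% vs the old textbook 53.3%; the new textbook is higher overall.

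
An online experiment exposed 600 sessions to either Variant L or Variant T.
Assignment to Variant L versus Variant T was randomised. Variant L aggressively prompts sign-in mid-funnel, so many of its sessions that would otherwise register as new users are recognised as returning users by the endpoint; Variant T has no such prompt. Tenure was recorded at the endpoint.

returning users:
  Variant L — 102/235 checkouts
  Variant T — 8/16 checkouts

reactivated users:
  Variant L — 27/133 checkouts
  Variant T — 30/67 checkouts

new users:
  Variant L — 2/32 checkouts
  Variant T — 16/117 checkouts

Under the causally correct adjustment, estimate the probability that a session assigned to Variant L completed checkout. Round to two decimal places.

0.33

User tenure here is a post-treatment variable shaped by the variant; conditioning on it would introduce bias rather than remove it. The overall comparison is the causal one.
So P(outcome | do(Variant L)) is just the pooled rate for Variant L: 131/400 = 0.328.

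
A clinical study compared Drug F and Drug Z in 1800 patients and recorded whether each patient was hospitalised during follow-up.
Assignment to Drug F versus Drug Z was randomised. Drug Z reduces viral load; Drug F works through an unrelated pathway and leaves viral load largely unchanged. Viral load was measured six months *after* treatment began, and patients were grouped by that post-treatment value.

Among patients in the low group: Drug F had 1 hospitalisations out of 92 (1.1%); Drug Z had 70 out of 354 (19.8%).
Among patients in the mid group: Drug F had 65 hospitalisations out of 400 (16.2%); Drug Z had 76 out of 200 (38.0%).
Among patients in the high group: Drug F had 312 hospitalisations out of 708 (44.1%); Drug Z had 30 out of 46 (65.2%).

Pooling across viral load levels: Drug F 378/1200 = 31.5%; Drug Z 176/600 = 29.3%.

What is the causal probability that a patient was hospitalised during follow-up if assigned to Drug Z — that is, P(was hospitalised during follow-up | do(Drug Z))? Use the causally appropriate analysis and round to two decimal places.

Drug F is lower inside every viral load stratum but Drug Z is lower in aggregate. Whether to stratify depends on how viral load relates to the drug.
Viral load lies on the pathway drug → viral load → outcome, so adjusting for it blocks the indirect effect. For the total causal effect of drug, use the unadjusted pooled rates.
So P(outcome | do(Drug Z)) is just the pooled rate for Drug Z: 176/600 = 0.293.

0.29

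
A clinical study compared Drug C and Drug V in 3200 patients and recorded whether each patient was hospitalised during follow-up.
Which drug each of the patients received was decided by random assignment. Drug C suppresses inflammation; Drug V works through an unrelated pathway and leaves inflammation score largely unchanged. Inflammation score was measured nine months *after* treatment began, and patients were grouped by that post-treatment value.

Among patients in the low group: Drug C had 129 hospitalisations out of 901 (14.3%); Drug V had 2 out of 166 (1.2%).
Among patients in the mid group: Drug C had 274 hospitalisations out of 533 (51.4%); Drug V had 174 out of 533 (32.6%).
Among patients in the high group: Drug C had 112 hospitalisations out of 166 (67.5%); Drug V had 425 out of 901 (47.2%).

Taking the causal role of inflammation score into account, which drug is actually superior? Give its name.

Drug C

Within every inflammation score level Drug V has the lower rate, yet pooled Drug C does — Simpson's reversal.
Because the drug influences inflammation score, inflammation score is a post-treatment mediator, not a confounder. Stratifying on it would bias the estimate; the causal effect is the crude pooled difference.
Pooled: Drug C 32.2% vs Drug V 37.6%; Drug C is lower overall.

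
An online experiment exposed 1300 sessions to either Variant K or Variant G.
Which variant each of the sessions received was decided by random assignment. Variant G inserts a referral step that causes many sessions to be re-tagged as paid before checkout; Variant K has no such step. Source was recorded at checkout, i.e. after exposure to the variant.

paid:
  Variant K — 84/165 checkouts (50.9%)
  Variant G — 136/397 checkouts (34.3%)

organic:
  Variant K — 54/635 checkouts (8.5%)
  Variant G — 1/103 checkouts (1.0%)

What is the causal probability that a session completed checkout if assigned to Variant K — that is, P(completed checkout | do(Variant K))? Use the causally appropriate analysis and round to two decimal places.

0.17

Traffic source is downstream of the variant. One should not condition on a consequence of treatment, so the overall rates are the right comparison.
So P(outcome | do(Variant K)) is just the pooled rate for Variant K: 138/800 = 0.172.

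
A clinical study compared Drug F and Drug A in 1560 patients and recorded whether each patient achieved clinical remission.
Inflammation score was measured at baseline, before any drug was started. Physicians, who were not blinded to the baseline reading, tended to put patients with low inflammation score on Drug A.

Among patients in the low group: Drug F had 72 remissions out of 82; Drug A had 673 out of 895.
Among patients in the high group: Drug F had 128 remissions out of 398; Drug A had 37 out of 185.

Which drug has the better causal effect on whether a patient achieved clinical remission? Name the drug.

Here inflammation score is a common cause — it drives both which drug a case falls under and the outcome. The crude comparison mixes populations; the stratum-specific rates are the causally relevant ones.
Within each level — low: 87.8% vs 75.2%; high: 32.2% vs 20.0% — Drug F is higher every time.

Drug F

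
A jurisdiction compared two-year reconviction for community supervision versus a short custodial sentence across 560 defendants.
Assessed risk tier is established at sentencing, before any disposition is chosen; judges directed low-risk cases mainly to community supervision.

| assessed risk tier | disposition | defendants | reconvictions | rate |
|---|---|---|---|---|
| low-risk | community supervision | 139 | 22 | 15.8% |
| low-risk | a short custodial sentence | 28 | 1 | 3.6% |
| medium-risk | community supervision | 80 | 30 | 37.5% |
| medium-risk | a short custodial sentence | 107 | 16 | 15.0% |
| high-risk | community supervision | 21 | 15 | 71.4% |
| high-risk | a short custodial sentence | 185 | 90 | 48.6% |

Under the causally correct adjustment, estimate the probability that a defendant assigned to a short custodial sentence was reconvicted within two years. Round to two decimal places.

0.24

Here assessed risk tier is a common cause — it drives both which disposition a case falls under and the outcome. The crude comparison mixes populations; the stratum-specific rates are the causally relevant ones.
Standardising a short custodial sentence to the population assessed risk tier mix: 0.298·1/28 + 0.334·16/107 + 0.368·90/185 = 0.240.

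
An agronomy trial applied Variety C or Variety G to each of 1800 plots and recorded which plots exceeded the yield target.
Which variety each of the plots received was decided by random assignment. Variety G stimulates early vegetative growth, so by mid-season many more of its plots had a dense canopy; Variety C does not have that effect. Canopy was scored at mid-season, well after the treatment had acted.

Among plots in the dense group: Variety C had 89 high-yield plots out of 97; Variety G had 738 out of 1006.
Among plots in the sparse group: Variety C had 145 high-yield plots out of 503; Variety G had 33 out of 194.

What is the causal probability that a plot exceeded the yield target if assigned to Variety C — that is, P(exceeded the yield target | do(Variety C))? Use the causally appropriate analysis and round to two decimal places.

Mid-season canopy is recorded after the variety and is itself shifted by it — it sits on the causal path from variety to outcome. Conditioning on a mediator would strip out part of the effect we want; the pooled comparison gives the total causal effect.
So P(outcome | do(Variety C)) is just the pooled rate for Variety C: 234/600 = 0.390.

0.39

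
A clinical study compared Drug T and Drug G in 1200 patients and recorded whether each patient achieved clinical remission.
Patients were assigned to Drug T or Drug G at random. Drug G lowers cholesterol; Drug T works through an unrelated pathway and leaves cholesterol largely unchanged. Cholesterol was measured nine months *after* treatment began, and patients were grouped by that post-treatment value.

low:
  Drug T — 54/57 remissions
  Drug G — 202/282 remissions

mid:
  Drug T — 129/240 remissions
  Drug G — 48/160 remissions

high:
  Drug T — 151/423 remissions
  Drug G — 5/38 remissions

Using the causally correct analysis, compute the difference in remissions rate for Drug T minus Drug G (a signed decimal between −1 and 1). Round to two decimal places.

The cholesterol-specific comparison favours Drug T throughout, but the pooled figures favour Drug G. The question is whether to condition on cholesterol.
Cholesterol lies on the pathway drug → cholesterol → outcome, so adjusting for it blocks the indirect effect. For the total causal effect of drug, use the unadjusted pooled rates.
The causal difference is the pooled difference: 0.464 − 0.531 = -0.067.

-0.07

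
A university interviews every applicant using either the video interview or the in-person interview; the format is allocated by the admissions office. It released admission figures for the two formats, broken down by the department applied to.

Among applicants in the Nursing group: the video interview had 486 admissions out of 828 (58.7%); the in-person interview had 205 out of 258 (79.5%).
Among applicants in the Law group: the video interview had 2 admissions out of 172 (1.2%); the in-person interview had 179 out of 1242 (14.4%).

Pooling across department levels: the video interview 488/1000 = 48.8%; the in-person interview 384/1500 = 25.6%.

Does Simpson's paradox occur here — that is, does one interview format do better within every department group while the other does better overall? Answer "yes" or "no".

yes

Within each department level (Nursing 58.7% vs 79.5%; Law 1.2% vs 14.4%), the in-person interview has the higher rate every time. Pooled: 48.8% vs 25.6% — the video interview has the higher rate overall. The two comparisons disagree.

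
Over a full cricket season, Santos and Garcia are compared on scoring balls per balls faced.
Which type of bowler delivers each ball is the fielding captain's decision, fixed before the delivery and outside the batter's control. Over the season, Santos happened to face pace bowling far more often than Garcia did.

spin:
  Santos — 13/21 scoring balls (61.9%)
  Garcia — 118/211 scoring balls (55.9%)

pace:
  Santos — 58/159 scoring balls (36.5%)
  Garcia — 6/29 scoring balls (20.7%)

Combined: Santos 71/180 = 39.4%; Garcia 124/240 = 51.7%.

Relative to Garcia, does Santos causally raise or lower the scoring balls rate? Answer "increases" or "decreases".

Santos is higher inside every bowling type stratum but Garcia is higher in aggregate. Whether to stratify depends on how bowling type relates to the player.
Here bowling type is a common cause — it drives both which player a case falls under and the outcome. The crude comparison mixes populations; the stratum-specific rates are the causally relevant ones.
Within each level — spin: 61.9% vs 55.9%; pace: 36.5% vs 20.7% — Santos is higher every time.

increases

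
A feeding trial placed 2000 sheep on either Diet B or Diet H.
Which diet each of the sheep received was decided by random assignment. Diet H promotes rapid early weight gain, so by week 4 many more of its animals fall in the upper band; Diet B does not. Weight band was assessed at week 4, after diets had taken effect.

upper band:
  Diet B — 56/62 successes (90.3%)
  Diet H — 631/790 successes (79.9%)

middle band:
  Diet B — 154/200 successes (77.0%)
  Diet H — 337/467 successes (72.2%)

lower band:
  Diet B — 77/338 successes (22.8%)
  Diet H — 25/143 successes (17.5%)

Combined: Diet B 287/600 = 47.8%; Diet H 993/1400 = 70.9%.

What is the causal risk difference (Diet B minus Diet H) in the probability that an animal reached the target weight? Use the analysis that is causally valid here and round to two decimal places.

Diet B is higher inside every week-4 weight band stratum but Diet H is higher in aggregate. Whether to stratify depends on how week-4 weight band relates to the diet.
Stratifying would compare diets among sheep the diets themselves sorted into week-4 weight band groups — a form of selection on an intermediate. The unconditioned pooled rates give the total causal effect.
The causal difference is the pooled difference: 0.478 − 0.709 = -0.231.

-0.23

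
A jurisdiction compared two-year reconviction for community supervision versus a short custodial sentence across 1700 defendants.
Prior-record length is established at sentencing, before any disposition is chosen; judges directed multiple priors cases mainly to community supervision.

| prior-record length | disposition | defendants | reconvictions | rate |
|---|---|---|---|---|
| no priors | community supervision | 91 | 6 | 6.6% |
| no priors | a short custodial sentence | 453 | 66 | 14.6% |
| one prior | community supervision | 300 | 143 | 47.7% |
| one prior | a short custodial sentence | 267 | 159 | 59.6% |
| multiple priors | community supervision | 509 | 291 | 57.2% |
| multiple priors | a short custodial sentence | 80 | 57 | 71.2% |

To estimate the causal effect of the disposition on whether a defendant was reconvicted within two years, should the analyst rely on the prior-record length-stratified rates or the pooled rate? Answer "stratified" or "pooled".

Nothing the disposition does changes prior-record length; the imbalance is an allocation artefact. With prior-record length also predicting the outcome, the pooled figure is confounded, and the within-stratum comparison is the causal one.
Within each level — no priors: 6.6% vs 14.6%; one prior: 47.7% vs 59.6%; multiple priors: 57.2% vs 71.2% — community supervision is lower every time.

stratified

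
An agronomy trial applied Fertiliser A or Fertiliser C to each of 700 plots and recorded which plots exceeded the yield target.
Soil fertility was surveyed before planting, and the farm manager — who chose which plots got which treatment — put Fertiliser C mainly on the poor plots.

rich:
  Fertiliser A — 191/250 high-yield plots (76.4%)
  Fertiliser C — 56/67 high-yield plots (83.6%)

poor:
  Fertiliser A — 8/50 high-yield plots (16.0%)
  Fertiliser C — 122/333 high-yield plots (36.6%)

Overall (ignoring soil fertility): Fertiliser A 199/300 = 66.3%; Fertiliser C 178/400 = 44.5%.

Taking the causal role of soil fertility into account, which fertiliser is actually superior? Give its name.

Soil fertility satisfies the back-door criterion: it is not a descendant of the fertiliser, and it blocks the spurious path from fertiliser to outcome. Adjusting for it (i.e., using the within-soil fertility rates) gives the causal effect.
Within each level — rich: 76.4% vs 83.6%; poor: 16.0% vs 36.6% — Fertiliser C is higher every time.

Fertiliser C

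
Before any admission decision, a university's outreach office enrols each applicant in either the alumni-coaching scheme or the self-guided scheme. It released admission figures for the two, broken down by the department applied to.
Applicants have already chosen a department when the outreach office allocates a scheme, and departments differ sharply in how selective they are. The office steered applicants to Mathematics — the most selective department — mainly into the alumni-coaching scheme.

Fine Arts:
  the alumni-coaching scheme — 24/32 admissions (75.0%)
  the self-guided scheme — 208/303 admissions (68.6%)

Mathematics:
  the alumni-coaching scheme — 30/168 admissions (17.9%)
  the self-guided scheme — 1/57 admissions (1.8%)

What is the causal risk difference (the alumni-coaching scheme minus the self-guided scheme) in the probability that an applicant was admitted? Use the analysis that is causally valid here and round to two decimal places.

+0.10

Since department is a pre-existing factor (not a product of the outreach scheme) and it affects the outcome on its own, it is a confounder. The stratified rates, not the pooled rate, identify the causal effect.
Adjusting over the population distribution of department: 0.598·(0.750−0.686) + 0.402·(0.179−0.018) = +0.103.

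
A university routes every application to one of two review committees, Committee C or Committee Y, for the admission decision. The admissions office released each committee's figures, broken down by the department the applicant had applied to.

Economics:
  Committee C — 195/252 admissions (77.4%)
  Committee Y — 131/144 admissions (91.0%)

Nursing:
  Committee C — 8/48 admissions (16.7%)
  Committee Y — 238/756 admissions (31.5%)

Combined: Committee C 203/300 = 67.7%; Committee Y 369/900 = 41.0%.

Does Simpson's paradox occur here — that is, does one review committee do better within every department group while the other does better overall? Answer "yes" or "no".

Within each department level (Economics 77.4% vs 91.0%; Nursing 16.7% vs 31.5%), Committee Y has the higher rate every time. Pooled: 67.7% vs 41.0% — Committee C has the higher rate overall. The two comparisons disagree.

yes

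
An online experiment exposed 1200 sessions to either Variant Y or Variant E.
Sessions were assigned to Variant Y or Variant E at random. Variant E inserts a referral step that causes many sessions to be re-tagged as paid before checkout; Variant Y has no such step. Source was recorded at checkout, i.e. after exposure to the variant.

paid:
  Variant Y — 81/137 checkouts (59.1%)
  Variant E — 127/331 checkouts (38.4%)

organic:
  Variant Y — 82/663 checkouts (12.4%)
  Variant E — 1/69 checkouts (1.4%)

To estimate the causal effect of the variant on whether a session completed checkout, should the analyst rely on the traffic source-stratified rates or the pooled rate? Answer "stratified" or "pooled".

Stratifying would compare variants among sessions the variants themselves sorted into traffic source groups — a form of selection on an intermediate. The unconditioned pooled rates give the total causal effect.
Pooled: Variant Y 20.4% vs Variant E 32.0%; Variant E is higher overall.

pooled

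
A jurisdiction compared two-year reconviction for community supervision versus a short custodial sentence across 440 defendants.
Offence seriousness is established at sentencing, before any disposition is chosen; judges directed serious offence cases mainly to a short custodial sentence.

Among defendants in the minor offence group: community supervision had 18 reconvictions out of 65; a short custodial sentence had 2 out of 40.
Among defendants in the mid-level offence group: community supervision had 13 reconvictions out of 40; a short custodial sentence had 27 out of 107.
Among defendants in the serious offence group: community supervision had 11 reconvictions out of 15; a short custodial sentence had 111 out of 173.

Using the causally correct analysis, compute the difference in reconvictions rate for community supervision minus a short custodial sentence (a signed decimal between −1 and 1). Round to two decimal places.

+0.12

The stratified and pooled comparisons disagree (a short custodial sentence wins within each offence seriousness; community supervision wins overall), so the answer turns on the causal role of offence seriousness.
Nothing the disposition does changes offence seriousness; the imbalance is an allocation artefact. With offence seriousness also predicting the outcome, the pooled figure is confounded, and the within-stratum comparison is the causal one.
Adjusting over the population distribution of offence seriousness: 0.239·(0.277−0.050) + 0.334·(0.325−0.252) + 0.427·(0.733−0.642) = +0.118.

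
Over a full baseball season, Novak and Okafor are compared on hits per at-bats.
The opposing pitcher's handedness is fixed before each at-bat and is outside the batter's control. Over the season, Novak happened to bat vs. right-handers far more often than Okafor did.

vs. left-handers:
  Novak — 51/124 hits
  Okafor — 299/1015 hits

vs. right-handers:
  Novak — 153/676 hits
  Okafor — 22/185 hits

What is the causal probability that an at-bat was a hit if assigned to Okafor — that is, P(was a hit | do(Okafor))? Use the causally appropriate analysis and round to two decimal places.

0.22

Pitcher handedness differs across players for reasons unrelated to any effect of the player itself, and it separately predicts the outcome — a classic confounder. We must compare within pitcher handedness levels.
Standardising Okafor to the population pitcher handedness mix: 0.570·299/1015 + 0.430·22/185 = 0.219.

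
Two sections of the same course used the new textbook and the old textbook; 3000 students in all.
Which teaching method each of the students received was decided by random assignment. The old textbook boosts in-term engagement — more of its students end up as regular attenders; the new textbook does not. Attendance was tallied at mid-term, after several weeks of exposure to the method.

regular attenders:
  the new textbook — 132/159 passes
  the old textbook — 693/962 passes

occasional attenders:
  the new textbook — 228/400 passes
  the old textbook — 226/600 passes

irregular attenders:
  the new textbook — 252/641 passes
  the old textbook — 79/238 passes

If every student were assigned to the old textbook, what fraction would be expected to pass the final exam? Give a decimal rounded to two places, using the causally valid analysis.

0.55

The mid-term attendance-specific comparison favours the new textbook throughout, but the pooled figures favour the old textbook. The question is whether to condition on mid-term attendance.
Mid-term attendance here is a post-treatment variable shaped by the teaching method; conditioning on it would introduce bias rather than remove it. The overall comparison is the causal one.
So P(outcome | do(the old textbook)) is just the pooled rate for the old textbook: 998/1800 = 0.554.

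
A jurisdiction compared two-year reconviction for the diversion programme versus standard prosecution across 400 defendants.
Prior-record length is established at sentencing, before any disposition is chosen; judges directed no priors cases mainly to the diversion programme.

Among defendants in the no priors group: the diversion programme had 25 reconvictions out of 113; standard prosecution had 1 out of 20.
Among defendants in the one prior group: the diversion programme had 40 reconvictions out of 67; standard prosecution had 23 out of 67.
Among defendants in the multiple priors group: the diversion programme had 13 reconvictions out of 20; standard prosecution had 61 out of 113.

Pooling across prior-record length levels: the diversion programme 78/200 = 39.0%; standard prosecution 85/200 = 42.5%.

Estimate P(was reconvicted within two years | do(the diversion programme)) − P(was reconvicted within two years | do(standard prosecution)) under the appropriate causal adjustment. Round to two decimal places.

The stratified and pooled comparisons disagree (standard prosecution wins within each prior-record length; the diversion programme wins overall), so the answer turns on the causal role of prior-record length.
Nothing the disposition does changes prior-record length; the imbalance is an allocation artefact. With prior-record length also predicting the outcome, the pooled figure is confounded, and the within-stratum comparison is the causal one.
Adjusting over the population distribution of prior-record length: 0.333·(0.221−0.050) + 0.335·(0.597−0.343) + 0.333·(0.650−0.540) = +0.179.

+0.18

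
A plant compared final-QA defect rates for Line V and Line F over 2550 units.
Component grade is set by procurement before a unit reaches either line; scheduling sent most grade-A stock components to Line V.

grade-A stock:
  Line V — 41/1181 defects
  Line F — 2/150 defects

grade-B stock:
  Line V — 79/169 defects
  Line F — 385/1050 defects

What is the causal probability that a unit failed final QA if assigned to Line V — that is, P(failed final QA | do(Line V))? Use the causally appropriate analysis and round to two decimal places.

0.24

Nothing the line does changes component grade; the imbalance is an allocation artefact. With component grade also predicting the outcome, the pooled figure is confounded, and the within-stratum comparison is the causal one.
Standardising Line V to the population component grade mix: 0.522·41/1181 + 0.478·79/169 = 0.242.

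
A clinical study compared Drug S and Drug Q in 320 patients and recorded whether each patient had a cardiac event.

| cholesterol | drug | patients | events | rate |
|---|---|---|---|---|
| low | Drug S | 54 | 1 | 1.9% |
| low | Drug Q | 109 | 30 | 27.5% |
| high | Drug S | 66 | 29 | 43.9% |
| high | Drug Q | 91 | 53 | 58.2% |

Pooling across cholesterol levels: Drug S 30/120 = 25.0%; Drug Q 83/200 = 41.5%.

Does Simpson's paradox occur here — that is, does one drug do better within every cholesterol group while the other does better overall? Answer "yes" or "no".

Within each cholesterol level (low 1.9% vs 27.5%; high 43.9% vs 58.2%), Drug S has the lower rate every time. Pooled: 25.0% vs 41.5% — Drug S has the lower rate overall. They agree.

no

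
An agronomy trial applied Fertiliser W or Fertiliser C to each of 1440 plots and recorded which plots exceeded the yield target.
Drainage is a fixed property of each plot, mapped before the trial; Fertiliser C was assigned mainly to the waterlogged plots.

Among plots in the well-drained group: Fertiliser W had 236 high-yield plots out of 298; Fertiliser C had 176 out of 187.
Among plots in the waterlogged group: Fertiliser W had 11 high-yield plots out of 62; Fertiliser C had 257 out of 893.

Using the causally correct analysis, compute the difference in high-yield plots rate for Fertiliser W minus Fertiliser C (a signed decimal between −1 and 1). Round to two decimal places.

Within every field drainage level Fertiliser C has the higher rate, yet pooled Fertiliser W does — Simpson's reversal.
The imbalance in field drainage arose from how plots were allocated, not from anything the fertiliser did; and field drainage independently affects the outcome. The pooled gap is confounded — condition on field drainage.
Adjusting over the population distribution of field drainage: 0.337·(0.792−0.941) + 0.663·(0.177−0.288) = -0.123.

-0.12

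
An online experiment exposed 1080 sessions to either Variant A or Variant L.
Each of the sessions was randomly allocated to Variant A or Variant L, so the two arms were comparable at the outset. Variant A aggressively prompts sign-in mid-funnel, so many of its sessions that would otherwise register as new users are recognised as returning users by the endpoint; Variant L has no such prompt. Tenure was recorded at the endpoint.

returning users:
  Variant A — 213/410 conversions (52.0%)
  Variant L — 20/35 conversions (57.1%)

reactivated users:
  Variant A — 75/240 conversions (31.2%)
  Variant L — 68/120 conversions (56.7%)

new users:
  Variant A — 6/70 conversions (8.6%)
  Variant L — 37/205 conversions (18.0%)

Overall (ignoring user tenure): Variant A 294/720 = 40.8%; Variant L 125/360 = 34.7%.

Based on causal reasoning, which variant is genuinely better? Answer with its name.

Variant A

The stratified and pooled comparisons disagree (Variant L wins within each user tenure; Variant A wins overall), so the answer turns on the causal role of user tenure.
Stratifying would compare variants among sessions the variants themselves sorted into user tenure groups — a form of selection on an intermediate. The unconditioned pooled rates give the total causal effect.
Pooled: Variant A 40.8% vs Variant L 34.7%; Variant A is higher overall.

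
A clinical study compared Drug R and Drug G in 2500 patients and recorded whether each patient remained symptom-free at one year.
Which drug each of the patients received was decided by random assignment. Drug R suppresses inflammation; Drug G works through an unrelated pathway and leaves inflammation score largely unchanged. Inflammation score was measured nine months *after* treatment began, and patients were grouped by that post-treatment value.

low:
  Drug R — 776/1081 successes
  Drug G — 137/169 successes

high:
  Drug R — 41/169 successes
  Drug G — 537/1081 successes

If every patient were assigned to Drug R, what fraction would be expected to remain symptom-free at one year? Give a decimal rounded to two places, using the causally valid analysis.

0.65

Drug G is higher inside every inflammation score stratum but Drug R is higher in aggregate. Whether to stratify depends on how inflammation score relates to the drug.
Inflammation score here is a post-treatment variable shaped by the drug; conditioning on it would introduce bias rather than remove it. The overall comparison is the causal one.
So P(outcome | do(Drug R)) is just the pooled rate for Drug R: 817/1250 = 0.654.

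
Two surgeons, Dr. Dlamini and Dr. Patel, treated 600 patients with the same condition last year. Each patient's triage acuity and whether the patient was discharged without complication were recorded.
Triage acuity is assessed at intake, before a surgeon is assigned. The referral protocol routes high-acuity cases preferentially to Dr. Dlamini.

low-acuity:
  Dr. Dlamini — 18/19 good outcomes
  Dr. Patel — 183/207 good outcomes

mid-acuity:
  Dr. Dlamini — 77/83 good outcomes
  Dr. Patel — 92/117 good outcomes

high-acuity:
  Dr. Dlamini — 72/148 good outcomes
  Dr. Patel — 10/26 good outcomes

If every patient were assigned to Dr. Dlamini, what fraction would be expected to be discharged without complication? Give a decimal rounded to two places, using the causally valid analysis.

0.81

Since triage acuity is a pre-existing factor (not a product of the surgeon) and it affects the outcome on its own, it is a confounder. The stratified rates, not the pooled rate, identify the causal effect.
Standardising Dr. Dlamini to the population triage acuity mix: 0.377·18/19 + 0.333·77/83 + 0.290·72/148 = 0.807.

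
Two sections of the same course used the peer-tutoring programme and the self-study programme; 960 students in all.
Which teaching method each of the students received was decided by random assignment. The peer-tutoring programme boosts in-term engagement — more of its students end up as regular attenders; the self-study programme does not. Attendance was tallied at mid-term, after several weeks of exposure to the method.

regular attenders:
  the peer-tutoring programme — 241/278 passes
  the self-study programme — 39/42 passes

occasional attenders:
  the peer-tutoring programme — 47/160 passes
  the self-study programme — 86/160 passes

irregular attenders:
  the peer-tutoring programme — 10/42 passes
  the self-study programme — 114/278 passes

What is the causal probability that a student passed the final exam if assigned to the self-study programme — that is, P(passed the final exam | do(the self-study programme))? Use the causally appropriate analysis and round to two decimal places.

Mid-term attendance is downstream of the teaching method. One should not condition on a consequence of treatment, so the overall rates are the right comparison.
So P(outcome | do(the self-study programme)) is just the pooled rate for the self-study programme: 239/480 = 0.498.

0.50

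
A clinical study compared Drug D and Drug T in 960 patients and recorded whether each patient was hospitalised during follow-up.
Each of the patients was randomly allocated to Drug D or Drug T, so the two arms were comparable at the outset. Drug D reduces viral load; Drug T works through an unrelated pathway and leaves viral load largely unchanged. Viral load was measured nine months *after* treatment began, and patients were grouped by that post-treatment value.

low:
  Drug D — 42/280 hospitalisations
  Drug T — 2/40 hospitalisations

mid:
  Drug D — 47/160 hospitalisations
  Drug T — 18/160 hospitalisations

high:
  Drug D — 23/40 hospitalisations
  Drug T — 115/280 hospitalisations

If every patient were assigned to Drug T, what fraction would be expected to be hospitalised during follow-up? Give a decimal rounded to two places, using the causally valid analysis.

Within every viral load level Drug T has the lower rate, yet pooled Drug D does — Simpson's reversal.
Viral load is downstream of the drug. One should not condition on a consequence of treatment, so the overall rates are the right comparison.
So P(outcome | do(Drug T)) is just the pooled rate for Drug T: 135/480 = 0.281.

0.28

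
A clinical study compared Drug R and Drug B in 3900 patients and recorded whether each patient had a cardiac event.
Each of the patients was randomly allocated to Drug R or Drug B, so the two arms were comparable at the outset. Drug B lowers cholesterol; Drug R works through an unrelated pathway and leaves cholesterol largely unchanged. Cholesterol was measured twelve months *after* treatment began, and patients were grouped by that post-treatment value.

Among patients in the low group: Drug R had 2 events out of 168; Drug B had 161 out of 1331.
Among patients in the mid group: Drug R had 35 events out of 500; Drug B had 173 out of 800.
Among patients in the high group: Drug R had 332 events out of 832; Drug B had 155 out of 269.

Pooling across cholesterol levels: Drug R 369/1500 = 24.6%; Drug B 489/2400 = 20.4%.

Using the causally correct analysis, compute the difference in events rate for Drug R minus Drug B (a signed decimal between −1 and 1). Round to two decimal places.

The cholesterol-specific comparison favours Drug R throughout, but the pooled figures favour Drug B. The question is whether to condition on cholesterol.
Because the drug influences cholesterol, cholesterol is a post-treatment mediator, not a confounder. Stratifying on it would bias the estimate; the causal effect is the crude pooled difference.
The causal difference is the pooled difference: 0.246 − 0.204 = +0.042.

+0.04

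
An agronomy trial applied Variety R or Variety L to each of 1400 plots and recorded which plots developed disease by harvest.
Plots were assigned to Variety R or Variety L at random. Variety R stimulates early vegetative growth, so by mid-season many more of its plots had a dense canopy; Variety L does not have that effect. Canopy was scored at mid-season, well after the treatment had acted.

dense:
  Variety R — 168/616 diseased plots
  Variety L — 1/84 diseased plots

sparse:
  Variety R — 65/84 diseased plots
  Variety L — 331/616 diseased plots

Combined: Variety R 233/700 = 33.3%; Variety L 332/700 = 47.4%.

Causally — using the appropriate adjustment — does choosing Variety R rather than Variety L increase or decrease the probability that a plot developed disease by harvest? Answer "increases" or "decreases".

decreases

The distribution of mid-season canopy is itself part of what the variety does — it is an intermediate outcome. Holding it fixed would remove that part of the effect; the total effect is the pooled difference.
Pooled: Variety R 33.3% vs Variety L 47.4%; Variety R is lower overall.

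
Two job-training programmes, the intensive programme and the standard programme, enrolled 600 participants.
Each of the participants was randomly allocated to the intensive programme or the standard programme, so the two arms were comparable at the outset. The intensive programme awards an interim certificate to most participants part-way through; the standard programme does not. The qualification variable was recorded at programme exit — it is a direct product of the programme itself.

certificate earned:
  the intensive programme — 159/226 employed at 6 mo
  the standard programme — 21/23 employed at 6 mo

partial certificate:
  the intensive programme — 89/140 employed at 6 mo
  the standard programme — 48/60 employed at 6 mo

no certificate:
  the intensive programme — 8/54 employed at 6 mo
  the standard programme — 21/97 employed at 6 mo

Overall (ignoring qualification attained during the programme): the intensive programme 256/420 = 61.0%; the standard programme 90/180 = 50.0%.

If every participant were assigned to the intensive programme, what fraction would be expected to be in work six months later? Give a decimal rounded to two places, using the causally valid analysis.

The stratified and pooled comparisons disagree (the standard programme wins within each qualification attained during the programme; the intensive programme wins overall), so the answer turns on the causal role of qualification attained during the programme.
Qualification attained during the programme is downstream of the programme. One should not condition on a consequence of treatment, so the overall rates are the right comparison.
So P(outcome | do(the intensive programme)) is just the pooled rate for the intensive programme: 256/420 = 0.610.

0.61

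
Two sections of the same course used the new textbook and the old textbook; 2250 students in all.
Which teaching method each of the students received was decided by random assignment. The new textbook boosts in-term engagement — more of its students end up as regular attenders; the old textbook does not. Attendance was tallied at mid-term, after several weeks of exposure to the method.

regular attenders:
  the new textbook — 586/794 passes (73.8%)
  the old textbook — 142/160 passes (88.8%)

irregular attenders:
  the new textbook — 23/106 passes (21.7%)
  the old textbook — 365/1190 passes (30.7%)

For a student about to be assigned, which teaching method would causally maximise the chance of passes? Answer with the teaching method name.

The mid-term attendance-specific comparison favours the old textbook throughout, but the pooled figures favour the new textbook. The question is whether to condition on mid-term attendance.
Mid-term attendance is recorded after the teaching method and is itself shifted by it — it sits on the causal path from teaching method to outcome. Conditioning on a mediator would strip out part of the effect we want; the pooled comparison gives the total causal effect.
Pooled: the new textbook 67.7% vs the old textbook 37.6%; the new textbook is higher overall.

the new textbook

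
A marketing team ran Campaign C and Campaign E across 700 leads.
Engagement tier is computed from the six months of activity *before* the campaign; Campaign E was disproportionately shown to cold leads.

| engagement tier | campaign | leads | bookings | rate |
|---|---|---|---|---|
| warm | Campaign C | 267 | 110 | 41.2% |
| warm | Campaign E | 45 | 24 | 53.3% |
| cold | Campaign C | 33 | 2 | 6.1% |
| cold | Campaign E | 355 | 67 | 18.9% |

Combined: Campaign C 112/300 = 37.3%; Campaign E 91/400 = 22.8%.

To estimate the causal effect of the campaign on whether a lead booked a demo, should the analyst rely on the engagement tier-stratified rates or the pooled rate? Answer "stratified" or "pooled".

stratified

Nothing the campaign does changes engagement tier; the imbalance is an allocation artefact. With engagement tier also predicting the outcome, the pooled figure is confounded, and the within-stratum comparison is the causal one.
Within each level — warm: 41.2% vs 53.3%; cold: 6.1% vs 18.9% — Campaign E is higher every time.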